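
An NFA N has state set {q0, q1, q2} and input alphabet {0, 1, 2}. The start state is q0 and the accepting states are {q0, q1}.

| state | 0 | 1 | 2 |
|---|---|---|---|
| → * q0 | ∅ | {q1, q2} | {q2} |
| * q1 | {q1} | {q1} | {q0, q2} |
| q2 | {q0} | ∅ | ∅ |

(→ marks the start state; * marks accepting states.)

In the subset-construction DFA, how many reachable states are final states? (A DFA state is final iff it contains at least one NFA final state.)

5

Start state of the DFA: {q0}.
{q0} --0--> ∅  [new]
{q0} --1--> {q1, q2}  [new]
{q0} --2--> {q2}  [new]
∅ --0--> ∅  [seen]
∅ --1--> ∅  [seen]
∅ --2--> ∅  [seen]
{q1, q2} --0--> {q0, q1}  [new]
{q1, q2} --1--> {q1}  [new]
{q1, q2} --2--> {q0, q2}  [new]
{q2} --0--> {q0}  [seen]
{q2} --1--> ∅  [seen]
{q2} --2--> ∅  [seen]
{q0, q1} --0--> {q1}  [seen]
{q0, q1} --1--> {q1, q2}  [seen]
{q0, q1} --2--> {q0, q2}  [seen]
{q1} --0--> {q1}  [seen]
{q1} --1--> {q1}  [seen]
{q1} --2--> {q0, q2}  [seen]
{q0, q2} --0--> {q0}  [seen]
{q0, q2} --1--> {q1, q2}  [seen]
{q0, q2} --2--> {q2}  [seen]
Reachable DFA states: {q0}, ∅, {q1, q2}, {q2}, {q0, q1}, {q1}, {q0, q2}.
Accepting DFA states (contain an NFA accepting state): {q0}, {q1, q2}, {q0, q1}, {q1}, {q0, q2}.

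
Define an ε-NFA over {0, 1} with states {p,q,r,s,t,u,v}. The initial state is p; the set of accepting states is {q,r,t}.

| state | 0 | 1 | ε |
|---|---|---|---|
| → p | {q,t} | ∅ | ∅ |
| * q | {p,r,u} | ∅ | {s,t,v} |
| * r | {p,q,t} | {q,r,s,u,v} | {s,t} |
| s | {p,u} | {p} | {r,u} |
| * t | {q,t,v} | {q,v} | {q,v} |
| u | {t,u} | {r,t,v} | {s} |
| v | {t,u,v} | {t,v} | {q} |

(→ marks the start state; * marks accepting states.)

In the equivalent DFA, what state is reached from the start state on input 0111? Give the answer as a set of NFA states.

{p,q,r,s,t,u,v}

Start: {p}.
δ(p,0) = {q,t}.
Union: {q,t}.
ε-closure gives {q,r,s,t,u,v}.
After 0: {q,r,s,t,u,v}.
δ(q,1) = ∅; δ(r,1) = {q,r,s,u,v}; δ(s,1) = {p}; δ(t,1) = {q,v}; δ(u,1) = {r,t,v}; δ(v,1) = {t,v}.
Union: {p,q,r,s,t,u,v}.
After 1: {p,q,r,s,t,u,v}.
δ(p,1) = ∅; δ(q,1) = ∅; δ(r,1) = {q,r,s,u,v}; δ(s,1) = {p}; δ(t,1) = {q,v}; δ(u,1) = {r,t,v}; δ(v,1) = {t,v}.
Union: {p,q,r,s,t,u,v}.
After 1: {p,q,r,s,t,u,v}.
δ(p,1) = ∅; δ(q,1) = ∅; δ(r,1) = {q,r,s,u,v}; δ(s,1) = {p}; δ(t,1) = {q,v}; δ(u,1) = {r,t,v}; δ(v,1) = {t,v}.
Union: {p,q,r,s,t,u,v}.
After 1: {p,q,r,s,t,u,v}.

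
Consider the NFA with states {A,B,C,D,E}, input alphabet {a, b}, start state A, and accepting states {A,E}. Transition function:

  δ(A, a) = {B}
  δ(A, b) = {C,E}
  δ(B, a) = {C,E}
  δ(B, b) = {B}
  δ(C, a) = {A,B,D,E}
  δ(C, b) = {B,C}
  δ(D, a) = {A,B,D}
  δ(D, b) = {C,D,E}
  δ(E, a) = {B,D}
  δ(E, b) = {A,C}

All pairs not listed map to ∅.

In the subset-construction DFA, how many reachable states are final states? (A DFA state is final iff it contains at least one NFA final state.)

6

Start state of the DFA: {A}.
{A} --a--> {B}  [new]
{A} --b--> {C,E}  [new]
{B} --a--> {C,E}  [seen]
{B} --b--> {B}  [seen]
{C,E} --a--> {A,B,D,E}  [new]
{C,E} --b--> {A,B,C}  [new]
{A,B,D,E} --a--> {A,B,C,D,E}  [new]
{A,B,D,E} --b--> {A,B,C,D,E}  [seen]
{A,B,C} --a--> {A,B,C,D,E}  [seen]
{A,B,C} --b--> {B,C,E}  [new]
{A,B,C,D,E} --a--> {A,B,C,D,E}  [seen]
{A,B,C,D,E} --b--> {A,B,C,D,E}  [seen]
{B,C,E} --a--> {A,B,C,D,E}  [seen]
{B,C,E} --b--> {A,B,C}  [seen]
Reachable DFA states: {A}, {B}, {C,E}, {A,B,D,E}, {A,B,C}, {A,B,C,D,E}, {B,C,E}.
Accepting DFA states (contain an NFA accepting state): {A}, {C,E}, {A,B,D,E}, {A,B,C}, {A,B,C,D,E}, {B,C,E}.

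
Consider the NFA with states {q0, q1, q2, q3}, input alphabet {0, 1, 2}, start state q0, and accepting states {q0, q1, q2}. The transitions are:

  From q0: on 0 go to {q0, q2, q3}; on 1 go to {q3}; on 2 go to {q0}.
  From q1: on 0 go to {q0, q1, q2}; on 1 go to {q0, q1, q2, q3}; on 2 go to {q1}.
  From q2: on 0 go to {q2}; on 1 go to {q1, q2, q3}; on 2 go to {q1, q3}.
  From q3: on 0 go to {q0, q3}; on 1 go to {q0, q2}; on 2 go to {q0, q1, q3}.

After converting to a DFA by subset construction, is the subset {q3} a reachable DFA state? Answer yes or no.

yes

Start state of the DFA: {q0}.
{q0} --0--> {q0, q2, q3}  [new]
{q0} --1--> {q3}  [new]
{q0} --2--> {q0}  [seen]
{q0, q2, q3} --0--> {q0, q2, q3}  [seen]
{q0, q2, q3} --1--> {q0, q1, q2, q3}  [new]
{q0, q2, q3} --2--> {q0, q1, q3}  [new]
{q3} --0--> {q0, q3}  [new]
{q3} --1--> {q0, q2}  [new]
{q3} --2--> {q0, q1, q3}  [seen]
{q0, q1, q2, q3} --0--> {q0, q1, q2, q3}  [seen]
{q0, q1, q2, q3} --1--> {q0, q1, q2, q3}  [seen]
{q0, q1, q2, q3} --2--> {q0, q1, q3}  [seen]
{q0, q1, q3} --0--> {q0, q1, q2, q3}  [seen]
{q0, q1, q3} --1--> {q0, q1, q2, q3}  [seen]
{q0, q1, q3} --2--> {q0, q1, q3}  [seen]
{q0, q3} --0--> {q0, q2, q3}  [seen]
{q0, q3} --1--> {q0, q2, q3}  [seen]
{q0, q3} --2--> {q0, q1, q3}  [seen]
{q0, q2} --0--> {q0, q2, q3}  [seen]
{q0, q2} --1--> {q1, q2, q3}  [new]
{q0, q2} --2--> {q0, q1, q3}  [seen]
{q1, q2, q3} --0--> {q0, q1, q2, q3}  [seen]
{q1, q2, q3} --1--> {q0, q1, q2, q3}  [seen]
{q1, q2, q3} --2--> {q0, q1, q3}  [seen]
Reachable DFA states: {q0}, {q0, q2, q3}, {q3}, {q0, q1, q2, q3}, {q0, q1, q3}, {q0, q3}, {q0, q2}, {q1, q2, q3}.
{q3} is among them.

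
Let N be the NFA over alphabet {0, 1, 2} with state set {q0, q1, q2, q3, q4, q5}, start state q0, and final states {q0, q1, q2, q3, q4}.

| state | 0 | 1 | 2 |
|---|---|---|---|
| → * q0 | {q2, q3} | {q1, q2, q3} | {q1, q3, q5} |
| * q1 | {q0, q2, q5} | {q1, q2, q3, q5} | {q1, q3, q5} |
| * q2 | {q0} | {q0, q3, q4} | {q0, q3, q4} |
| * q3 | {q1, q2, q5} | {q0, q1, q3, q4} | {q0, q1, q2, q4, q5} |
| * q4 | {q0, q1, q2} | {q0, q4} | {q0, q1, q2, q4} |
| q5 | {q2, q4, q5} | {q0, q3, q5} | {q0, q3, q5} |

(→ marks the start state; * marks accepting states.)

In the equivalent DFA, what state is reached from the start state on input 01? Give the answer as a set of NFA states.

Start: {q0}.
δ(q0,0) = {q2, q3}.
Union: {q2, q3}.
After 0: {q2, q3}.
δ(q2,1) = {q0, q3, q4}; δ(q3,1) = {q0, q1, q3, q4}.
Union: {q0, q1, q3, q4}.
After 1: {q0, q1, q3, q4}.

{q0, q1, q3, q4}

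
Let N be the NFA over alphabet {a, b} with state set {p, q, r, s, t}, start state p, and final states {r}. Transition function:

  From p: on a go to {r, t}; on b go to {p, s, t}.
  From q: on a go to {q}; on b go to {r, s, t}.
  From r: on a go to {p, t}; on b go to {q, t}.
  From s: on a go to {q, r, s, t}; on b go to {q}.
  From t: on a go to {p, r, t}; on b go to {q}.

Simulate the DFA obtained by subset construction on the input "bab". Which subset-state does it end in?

{p, q, r, s, t}

Start: {p}.
δ(p,b) = {p, s, t}.
Union: {p, s, t}.
After b: {p, s, t}.
δ(p,a) = {r, t}; δ(s,a) = {q, r, s, t}; δ(t,a) = {p, r, t}.
Union: {p, q, r, s, t}.
After a: {p, q, r, s, t}.
δ(p,b) = {p, s, t}; δ(q,b) = {r, s, t}; δ(r,b) = {q, t}; δ(s,b) = {q}; δ(t,b) = {q}.
Union: {p, q, r, s, t}.
After b: {p, q, r, s, t}.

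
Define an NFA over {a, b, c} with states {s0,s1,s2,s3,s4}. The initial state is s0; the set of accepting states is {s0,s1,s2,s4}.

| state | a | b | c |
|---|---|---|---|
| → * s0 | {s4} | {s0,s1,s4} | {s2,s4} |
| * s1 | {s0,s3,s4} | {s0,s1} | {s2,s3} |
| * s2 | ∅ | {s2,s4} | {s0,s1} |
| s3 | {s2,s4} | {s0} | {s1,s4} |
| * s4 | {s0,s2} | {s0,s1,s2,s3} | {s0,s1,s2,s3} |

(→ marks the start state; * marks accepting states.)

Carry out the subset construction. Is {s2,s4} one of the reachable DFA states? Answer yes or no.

Start state of the DFA: {s0}.
{s0} --a--> {s4}  [new]
{s0} --b--> {s0,s1,s4}  [new]
{s0} --c--> {s2,s4}  [new]
{s4} --a--> {s0,s2}  [new]
{s4} --b--> {s0,s1,s2,s3}  [new]
{s4} --c--> {s0,s1,s2,s3}  [seen]
{s0,s1,s4} --a--> {s0,s2,s3,s4}  [new]
{s0,s1,s4} --b--> {s0,s1,s2,s3,s4}  [new]
{s0,s1,s4} --c--> {s0,s1,s2,s3,s4}  [seen]
{s2,s4} --a--> {s0,s2}  [seen]
{s2,s4} --b--> {s0,s1,s2,s3,s4}  [seen]
{s2,s4} --c--> {s0,s1,s2,s3}  [seen]
{s0,s2} --a--> {s4}  [seen]
{s0,s2} --b--> {s0,s1,s2,s4}  [new]
{s0,s2} --c--> {s0,s1,s2,s4}  [seen]
{s0,s1,s2,s3} --a--> {s0,s2,s3,s4}  [seen]
{s0,s1,s2,s3} --b--> {s0,s1,s2,s4}  [seen]
{s0,s1,s2,s3} --c--> {s0,s1,s2,s3,s4}  [seen]
{s0,s2,s3,s4} --a--> {s0,s2,s4}  [new]
{s0,s2,s3,s4} --b--> {s0,s1,s2,s3,s4}  [seen]
{s0,s2,s3,s4} --c--> {s0,s1,s2,s3,s4}  [seen]
{s0,s1,s2,s3,s4} --a--> {s0,s2,s3,s4}  [seen]
{s0,s1,s2,s3,s4} --b--> {s0,s1,s2,s3,s4}  [seen]
{s0,s1,s2,s3,s4} --c--> {s0,s1,s2,s3,s4}  [seen]
{s0,s1,s2,s4} --a--> {s0,s2,s3,s4}  [seen]
{s0,s1,s2,s4} --b--> {s0,s1,s2,s3,s4}  [seen]
{s0,s1,s2,s4} --c--> {s0,s1,s2,s3,s4}  [seen]
{s0,s2,s4} --a--> {s0,s2,s4}  [seen]
{s0,s2,s4} --b--> {s0,s1,s2,s3,s4}  [seen]
{s0,s2,s4} --c--> {s0,s1,s2,s3,s4}  [seen]
Reachable DFA states: {s0}, {s4}, {s0,s1,s4}, {s2,s4}, {s0,s2}, {s0,s1,s2,s3}, {s0,s2,s3,s4}, {s0,s1,s2,s3,s4}, {s0,s1,s2,s4}, {s0,s2,s4}.
{s2,s4} is among them.

yes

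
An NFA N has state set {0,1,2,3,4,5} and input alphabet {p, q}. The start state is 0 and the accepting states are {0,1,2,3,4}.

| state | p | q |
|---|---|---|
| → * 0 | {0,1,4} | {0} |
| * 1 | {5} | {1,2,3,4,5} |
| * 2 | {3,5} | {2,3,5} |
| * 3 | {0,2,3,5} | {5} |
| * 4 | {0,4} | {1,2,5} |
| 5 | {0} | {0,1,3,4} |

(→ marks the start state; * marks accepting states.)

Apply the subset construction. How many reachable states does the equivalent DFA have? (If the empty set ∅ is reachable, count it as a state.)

Start state of the DFA: {0}.
{0} --p--> {0,1,4}  [new]
{0} --q--> {0}  [seen]
{0,1,4} --p--> {0,1,4,5}  [new]
{0,1,4} --q--> {0,1,2,3,4,5}  [new]
{0,1,4,5} --p--> {0,1,4,5}  [seen]
{0,1,4,5} --q--> {0,1,2,3,4,5}  [seen]
{0,1,2,3,4,5} --p--> {0,1,2,3,4,5}  [seen]
{0,1,2,3,4,5} --q--> {0,1,2,3,4,5}  [seen]
Reachable DFA states: {0}, {0,1,4}, {0,1,4,5}, {0,1,2,3,4,5}.

4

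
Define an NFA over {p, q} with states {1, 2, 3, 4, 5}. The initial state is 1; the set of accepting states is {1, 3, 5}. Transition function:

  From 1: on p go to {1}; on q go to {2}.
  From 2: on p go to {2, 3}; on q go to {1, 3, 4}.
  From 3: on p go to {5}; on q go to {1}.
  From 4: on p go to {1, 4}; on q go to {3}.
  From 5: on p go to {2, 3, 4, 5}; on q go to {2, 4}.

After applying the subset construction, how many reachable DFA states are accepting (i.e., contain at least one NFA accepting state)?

11

Start state of the DFA: {1}.
{1} --p--> {1}  [seen]
{1} --q--> {2}  [new]
{2} --p--> {2, 3}  [new]
{2} --q--> {1, 3, 4}  [new]
{2, 3} --p--> {2, 3, 5}  [new]
{2, 3} --q--> {1, 3, 4}  [seen]
{1, 3, 4} --p--> {1, 4, 5}  [new]
{1, 3, 4} --q--> {1, 2, 3}  [new]
{2, 3, 5} --p--> {2, 3, 4, 5}  [new]
{2, 3, 5} --q--> {1, 2, 3, 4}  [new]
{1, 4, 5} --p--> {1, 2, 3, 4, 5}  [new]
{1, 4, 5} --q--> {2, 3, 4}  [new]
{1, 2, 3} --p--> {1, 2, 3, 5}  [new]
{1, 2, 3} --q--> {1, 2, 3, 4}  [seen]
{2, 3, 4, 5} --p--> {1, 2, 3, 4, 5}  [seen]
{2, 3, 4, 5} --q--> {1, 2, 3, 4}  [seen]
{1, 2, 3, 4} --p--> {1, 2, 3, 4, 5}  [seen]
{1, 2, 3, 4} --q--> {1, 2, 3, 4}  [seen]
{1, 2, 3, 4, 5} --p--> {1, 2, 3, 4, 5}  [seen]
{1, 2, 3, 4, 5} --q--> {1, 2, 3, 4}  [seen]
{2, 3, 4} --p--> {1, 2, 3, 4, 5}  [seen]
{2, 3, 4} --q--> {1, 3, 4}  [seen]
{1, 2, 3, 5} --p--> {1, 2, 3, 4, 5}  [seen]
{1, 2, 3, 5} --q--> {1, 2, 3, 4}  [seen]
Reachable DFA states: {1}, {2}, {2, 3}, {1, 3, 4}, {2, 3, 5}, {1, 4, 5}, {1, 2, 3}, {2, 3, 4, 5}, {1, 2, 3, 4}, {1, 2, 3, 4, 5}, {2, 3, 4}, {1, 2, 3, 5}.
Accepting DFA states (contain an NFA accepting state): {1}, {2, 3}, {1, 3, 4}, {2, 3, 5}, {1, 4, 5}, {1, 2, 3}, {2, 3, 4, 5}, {1, 2, 3, 4}, {1, 2, 3, 4, 5}, {2, 3, 4}, {1, 2, 3, 5}.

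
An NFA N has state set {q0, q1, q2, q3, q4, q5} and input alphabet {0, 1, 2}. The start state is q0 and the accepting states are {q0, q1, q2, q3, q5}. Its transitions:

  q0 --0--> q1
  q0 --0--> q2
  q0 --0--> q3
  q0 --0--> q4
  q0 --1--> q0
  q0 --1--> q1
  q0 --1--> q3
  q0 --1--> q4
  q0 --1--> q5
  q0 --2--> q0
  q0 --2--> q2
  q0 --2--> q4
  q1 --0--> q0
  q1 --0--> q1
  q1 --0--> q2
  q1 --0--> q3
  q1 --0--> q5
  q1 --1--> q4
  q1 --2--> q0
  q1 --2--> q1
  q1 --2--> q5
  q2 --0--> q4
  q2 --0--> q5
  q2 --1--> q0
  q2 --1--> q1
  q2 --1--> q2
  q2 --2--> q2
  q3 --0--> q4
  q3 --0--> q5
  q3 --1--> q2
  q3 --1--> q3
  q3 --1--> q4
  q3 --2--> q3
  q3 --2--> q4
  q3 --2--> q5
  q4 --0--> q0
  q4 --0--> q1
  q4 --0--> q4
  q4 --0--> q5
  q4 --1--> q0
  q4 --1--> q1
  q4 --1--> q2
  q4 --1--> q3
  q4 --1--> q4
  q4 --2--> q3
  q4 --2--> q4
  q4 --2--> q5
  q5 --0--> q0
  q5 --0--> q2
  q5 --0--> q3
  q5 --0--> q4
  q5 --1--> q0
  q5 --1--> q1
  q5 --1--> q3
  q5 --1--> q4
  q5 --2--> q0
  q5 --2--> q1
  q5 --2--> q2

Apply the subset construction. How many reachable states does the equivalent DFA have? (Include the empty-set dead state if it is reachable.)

7

Start state of the DFA: {q0}.
{q0} --0--> {q1, q2, q3, q4}  [new]
{q0} --1--> {q0, q1, q3, q4, q5}  [new]
{q0} --2--> {q0, q2, q4}  [new]
{q1, q2, q3, q4} --0--> {q0, q1, q2, q3, q4, q5}  [new]
{q1, q2, q3, q4} --1--> {q0, q1, q2, q3, q4}  [new]
{q1, q2, q3, q4} --2--> {q0, q1, q2, q3, q4, q5}  [seen]
{q0, q1, q3, q4, q5} --0--> {q0, q1, q2, q3, q4, q5}  [seen]
{q0, q1, q3, q4, q5} --1--> {q0, q1, q2, q3, q4, q5}  [seen]
{q0, q1, q3, q4, q5} --2--> {q0, q1, q2, q3, q4, q5}  [seen]
{q0, q2, q4} --0--> {q0, q1, q2, q3, q4, q5}  [seen]
{q0, q2, q4} --1--> {q0, q1, q2, q3, q4, q5}  [seen]
{q0, q2, q4} --2--> {q0, q2, q3, q4, q5}  [new]
{q0, q1, q2, q3, q4, q5} --0--> {q0, q1, q2, q3, q4, q5}  [seen]
{q0, q1, q2, q3, q4, q5} --1--> {q0, q1, q2, q3, q4, q5}  [seen]
{q0, q1, q2, q3, q4, q5} --2--> {q0, q1, q2, q3, q4, q5}  [seen]
{q0, q1, q2, q3, q4} --0--> {q0, q1, q2, q3, q4, q5}  [seen]
{q0, q1, q2, q3, q4} --1--> {q0, q1, q2, q3, q4, q5}  [seen]
{q0, q1, q2, q3, q4} --2--> {q0, q1, q2, q3, q4, q5}  [seen]
{q0, q2, q3, q4, q5} --0--> {q0, q1, q2, q3, q4, q5}  [seen]
{q0, q2, q3, q4, q5} --1--> {q0, q1, q2, q3, q4, q5}  [seen]
{q0, q2, q3, q4, q5} --2--> {q0, q1, q2, q3, q4, q5}  [seen]
Reachable DFA states: {q0}, {q1, q2, q3, q4}, {q0, q1, q3, q4, q5}, {q0, q2, q4}, {q0, q1, q2, q3, q4, q5}, {q0, q1, q2, q3, q4}, {q0, q2, q3, q4, q5}.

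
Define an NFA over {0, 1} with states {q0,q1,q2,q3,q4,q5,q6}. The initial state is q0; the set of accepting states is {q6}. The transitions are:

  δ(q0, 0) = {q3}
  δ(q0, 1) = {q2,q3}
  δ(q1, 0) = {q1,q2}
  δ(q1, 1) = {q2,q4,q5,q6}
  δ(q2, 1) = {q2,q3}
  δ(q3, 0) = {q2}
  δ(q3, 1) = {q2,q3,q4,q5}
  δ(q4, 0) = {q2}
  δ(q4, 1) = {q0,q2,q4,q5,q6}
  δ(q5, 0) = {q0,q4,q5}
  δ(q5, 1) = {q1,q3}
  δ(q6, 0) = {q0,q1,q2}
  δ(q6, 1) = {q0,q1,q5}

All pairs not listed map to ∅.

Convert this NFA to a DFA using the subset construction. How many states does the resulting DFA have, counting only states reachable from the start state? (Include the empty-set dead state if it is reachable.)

Start state of the DFA: {q0}.
{q0} --0--> {q3}  [new]
{q0} --1--> {q2,q3}  [new]
{q3} --0--> {q2}  [new]
{q3} --1--> {q2,q3,q4,q5}  [new]
{q2,q3} --0--> {q2}  [seen]
{q2,q3} --1--> {q2,q3,q4,q5}  [seen]
{q2} --0--> ∅  [new]
{q2} --1--> {q2,q3}  [seen]
{q2,q3,q4,q5} --0--> {q0,q2,q4,q5}  [new]
{q2,q3,q4,q5} --1--> {q0,q1,q2,q3,q4,q5,q6}  [new]
∅ --0--> ∅  [seen]
∅ --1--> ∅  [seen]
{q0,q2,q4,q5} --0--> {q0,q2,q3,q4,q5}  [new]
{q0,q2,q4,q5} --1--> {q0,q1,q2,q3,q4,q5,q6}  [seen]
{q0,q1,q2,q3,q4,q5,q6} --0--> {q0,q1,q2,q3,q4,q5}  [new]
{q0,q1,q2,q3,q4,q5,q6} --1--> {q0,q1,q2,q3,q4,q5,q6}  [seen]
{q0,q2,q3,q4,q5} --0--> {q0,q2,q3,q4,q5}  [seen]
{q0,q2,q3,q4,q5} --1--> {q0,q1,q2,q3,q4,q5,q6}  [seen]
{q0,q1,q2,q3,q4,q5} --0--> {q0,q1,q2,q3,q4,q5}  [seen]
{q0,q1,q2,q3,q4,q5} --1--> {q0,q1,q2,q3,q4,q5,q6}  [seen]
Reachable DFA states: {q0}, {q3}, {q2,q3}, {q2}, {q2,q3,q4,q5}, ∅, {q0,q2,q4,q5}, {q0,q1,q2,q3,q4,q5,q6}, {q0,q2,q3,q4,q5}, {q0,q1,q2,q3,q4,q5}.

10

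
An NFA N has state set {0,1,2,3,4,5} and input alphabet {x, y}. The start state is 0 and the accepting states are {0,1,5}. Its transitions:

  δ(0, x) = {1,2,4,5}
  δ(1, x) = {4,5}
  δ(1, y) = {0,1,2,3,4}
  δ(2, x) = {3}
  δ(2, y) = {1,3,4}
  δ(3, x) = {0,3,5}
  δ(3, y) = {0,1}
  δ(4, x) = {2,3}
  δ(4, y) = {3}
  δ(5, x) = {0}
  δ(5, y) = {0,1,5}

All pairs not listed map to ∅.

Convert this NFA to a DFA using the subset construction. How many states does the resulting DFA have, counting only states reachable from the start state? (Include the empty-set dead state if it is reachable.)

Start state of the DFA: {0}.
{0} --x--> {1,2,4,5}  [new]
{0} --y--> ∅  [new]
{1,2,4,5} --x--> {0,2,3,4,5}  [new]
{1,2,4,5} --y--> {0,1,2,3,4,5}  [new]
∅ --x--> ∅  [seen]
∅ --y--> ∅  [seen]
{0,2,3,4,5} --x--> {0,1,2,3,4,5}  [seen]
{0,2,3,4,5} --y--> {0,1,3,4,5}  [new]
{0,1,2,3,4,5} --x--> {0,1,2,3,4,5}  [seen]
{0,1,2,3,4,5} --y--> {0,1,2,3,4,5}  [seen]
{0,1,3,4,5} --x--> {0,1,2,3,4,5}  [seen]
{0,1,3,4,5} --y--> {0,1,2,3,4,5}  [seen]
Reachable DFA states: {0}, {1,2,4,5}, ∅, {0,2,3,4,5}, {0,1,2,3,4,5}, {0,1,3,4,5}.

6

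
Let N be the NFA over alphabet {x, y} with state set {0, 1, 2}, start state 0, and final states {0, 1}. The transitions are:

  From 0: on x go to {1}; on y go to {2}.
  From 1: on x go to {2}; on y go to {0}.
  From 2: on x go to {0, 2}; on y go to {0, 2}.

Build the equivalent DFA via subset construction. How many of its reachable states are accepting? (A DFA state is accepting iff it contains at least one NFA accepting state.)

4

Start state of the DFA: {0}.
{0} --x--> {1}  [new]
{0} --y--> {2}  [new]
{1} --x--> {2}  [seen]
{1} --y--> {0}  [seen]
{2} --x--> {0, 2}  [new]
{2} --y--> {0, 2}  [seen]
{0, 2} --x--> {0, 1, 2}  [new]
{0, 2} --y--> {0, 2}  [seen]
{0, 1, 2} --x--> {0, 1, 2}  [seen]
{0, 1, 2} --y--> {0, 2}  [seen]
Reachable DFA states: {0}, {1}, {2}, {0, 2}, {0, 1, 2}.
Accepting DFA states (contain an NFA accepting state): {0}, {1}, {0, 2}, {0, 1, 2}.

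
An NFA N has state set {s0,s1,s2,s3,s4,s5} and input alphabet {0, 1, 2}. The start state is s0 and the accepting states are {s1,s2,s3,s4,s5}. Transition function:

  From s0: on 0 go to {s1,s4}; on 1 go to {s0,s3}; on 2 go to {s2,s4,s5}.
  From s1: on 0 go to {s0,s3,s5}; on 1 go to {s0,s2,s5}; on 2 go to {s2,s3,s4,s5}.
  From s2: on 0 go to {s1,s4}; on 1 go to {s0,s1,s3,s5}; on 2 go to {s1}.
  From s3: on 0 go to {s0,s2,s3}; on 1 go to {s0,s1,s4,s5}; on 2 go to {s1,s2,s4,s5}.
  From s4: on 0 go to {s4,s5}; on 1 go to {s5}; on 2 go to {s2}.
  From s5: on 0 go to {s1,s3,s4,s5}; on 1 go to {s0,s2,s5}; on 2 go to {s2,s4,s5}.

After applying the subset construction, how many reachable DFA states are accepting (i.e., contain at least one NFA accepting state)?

Start state of the DFA: {s0}.
{s0} --0--> {s1,s4}  [new]
{s0} --1--> {s0,s3}  [new]
{s0} --2--> {s2,s4,s5}  [new]
{s1,s4} --0--> {s0,s3,s4,s5}  [new]
{s1,s4} --1--> {s0,s2,s5}  [new]
{s1,s4} --2--> {s2,s3,s4,s5}  [new]
{s0,s3} --0--> {s0,s1,s2,s3,s4}  [new]
{s0,s3} --1--> {s0,s1,s3,s4,s5}  [new]
{s0,s3} --2--> {s1,s2,s4,s5}  [new]
{s2,s4,s5} --0--> {s1,s3,s4,s5}  [new]
{s2,s4,s5} --1--> {s0,s1,s2,s3,s5}  [new]
{s2,s4,s5} --2--> {s1,s2,s4,s5}  [seen]
{s0,s3,s4,s5} --0--> {s0,s1,s2,s3,s4,s5}  [new]
{s0,s3,s4,s5} --1--> {s0,s1,s2,s3,s4,s5}  [seen]
{s0,s3,s4,s5} --2--> {s1,s2,s4,s5}  [seen]
{s0,s2,s5} --0--> {s1,s3,s4,s5}  [seen]
{s0,s2,s5} --1--> {s0,s1,s2,s3,s5}  [seen]
{s0,s2,s5} --2--> {s1,s2,s4,s5}  [seen]
{s2,s3,s4,s5} --0--> {s0,s1,s2,s3,s4,s5}  [seen]
{s2,s3,s4,s5} --1--> {s0,s1,s2,s3,s4,s5}  [seen]
{s2,s3,s4,s5} --2--> {s1,s2,s4,s5}  [seen]
{s0,s1,s2,s3,s4} --0--> {s0,s1,s2,s3,s4,s5}  [seen]
{s0,s1,s2,s3,s4} --1--> {s0,s1,s2,s3,s4,s5}  [seen]
{s0,s1,s2,s3,s4} --2--> {s1,s2,s3,s4,s5}  [new]
{s0,s1,s3,s4,s5} --0--> {s0,s1,s2,s3,s4,s5}  [seen]
{s0,s1,s3,s4,s5} --1--> {s0,s1,s2,s3,s4,s5}  [seen]
{s0,s1,s3,s4,s5} --2--> {s1,s2,s3,s4,s5}  [seen]
{s1,s2,s4,s5} --0--> {s0,s1,s3,s4,s5}  [seen]
{s1,s2,s4,s5} --1--> {s0,s1,s2,s3,s5}  [seen]
{s1,s2,s4,s5} --2--> {s1,s2,s3,s4,s5}  [seen]
{s1,s3,s4,s5} --0--> {s0,s1,s2,s3,s4,s5}  [seen]
{s1,s3,s4,s5} --1--> {s0,s1,s2,s4,s5}  [new]
{s1,s3,s4,s5} --2--> {s1,s2,s3,s4,s5}  [seen]
{s0,s1,s2,s3,s5} --0--> {s0,s1,s2,s3,s4,s5}  [seen]
{s0,s1,s2,s3,s5} --1--> {s0,s1,s2,s3,s4,s5}  [seen]
{s0,s1,s2,s3,s5} --2--> {s1,s2,s3,s4,s5}  [seen]
{s0,s1,s2,s3,s4,s5} --0--> {s0,s1,s2,s3,s4,s5}  [seen]
{s0,s1,s2,s3,s4,s5} --1--> {s0,s1,s2,s3,s4,s5}  [seen]
{s0,s1,s2,s3,s4,s5} --2--> {s1,s2,s3,s4,s5}  [seen]
{s1,s2,s3,s4,s5} --0--> {s0,s1,s2,s3,s4,s5}  [seen]
{s1,s2,s3,s4,s5} --1--> {s0,s1,s2,s3,s4,s5}  [seen]
{s1,s2,s3,s4,s5} --2--> {s1,s2,s3,s4,s5}  [seen]
{s0,s1,s2,s4,s5} --0--> {s0,s1,s3,s4,s5}  [seen]
{s0,s1,s2,s4,s5} --1--> {s0,s1,s2,s3,s5}  [seen]
{s0,s1,s2,s4,s5} --2--> {s1,s2,s3,s4,s5}  [seen]
Reachable DFA states: {s0}, {s1,s4}, {s0,s3}, {s2,s4,s5}, {s0,s3,s4,s5}, {s0,s2,s5}, {s2,s3,s4,s5}, {s0,s1,s2,s3,s4}, {s0,s1,s3,s4,s5}, {s1,s2,s4,s5}, {s1,s3,s4,s5}, {s0,s1,s2,s3,s5}, {s0,s1,s2,s3,s4,s5}, {s1,s2,s3,s4,s5}, {s0,s1,s2,s4,s5}.
Accepting DFA states (contain an NFA accepting state): {s1,s4}, {s0,s3}, {s2,s4,s5}, {s0,s3,s4,s5}, {s0,s2,s5}, {s2,s3,s4,s5}, {s0,s1,s2,s3,s4}, {s0,s1,s3,s4,s5}, {s1,s2,s4,s5}, {s1,s3,s4,s5}, {s0,s1,s2,s3,s5}, {s0,s1,s2,s3,s4,s5}, {s1,s2,s3,s4,s5}, {s0,s1,s2,s4,s5}.

14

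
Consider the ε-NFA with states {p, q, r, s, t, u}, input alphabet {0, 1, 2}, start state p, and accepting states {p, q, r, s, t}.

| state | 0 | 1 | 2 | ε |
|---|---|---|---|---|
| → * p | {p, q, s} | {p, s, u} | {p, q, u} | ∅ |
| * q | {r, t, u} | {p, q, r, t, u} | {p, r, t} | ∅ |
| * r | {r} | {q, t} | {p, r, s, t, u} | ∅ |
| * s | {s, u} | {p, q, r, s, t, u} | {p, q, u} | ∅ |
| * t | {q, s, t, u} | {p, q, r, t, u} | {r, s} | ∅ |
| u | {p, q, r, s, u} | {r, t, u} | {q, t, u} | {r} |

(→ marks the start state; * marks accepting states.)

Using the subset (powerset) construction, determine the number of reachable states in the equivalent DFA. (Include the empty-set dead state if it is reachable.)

7

Start state of the DFA: {p} (ε-closure of the NFA start).
{p} --0--> {p, q, s}  [new]
{p} --1--> {p, r, s, u}  [new]
{p} --2--> {p, q, r, u}  [new]
{p, q, s} --0--> {p, q, r, s, t, u}  [new]
{p, q, s} --1--> {p, q, r, s, t, u}  [seen]
{p, q, s} --2--> {p, q, r, t, u}  [new]
{p, r, s, u} --0--> {p, q, r, s, u}  [new]
{p, r, s, u} --1--> {p, q, r, s, t, u}  [seen]
{p, r, s, u} --2--> {p, q, r, s, t, u}  [seen]
{p, q, r, u} --0--> {p, q, r, s, t, u}  [seen]
{p, q, r, u} --1--> {p, q, r, s, t, u}  [seen]
{p, q, r, u} --2--> {p, q, r, s, t, u}  [seen]
{p, q, r, s, t, u} --0--> {p, q, r, s, t, u}  [seen]
{p, q, r, s, t, u} --1--> {p, q, r, s, t, u}  [seen]
{p, q, r, s, t, u} --2--> {p, q, r, s, t, u}  [seen]
{p, q, r, t, u} --0--> {p, q, r, s, t, u}  [seen]
{p, q, r, t, u} --1--> {p, q, r, s, t, u}  [seen]
{p, q, r, t, u} --2--> {p, q, r, s, t, u}  [seen]
{p, q, r, s, u} --0--> {p, q, r, s, t, u}  [seen]
{p, q, r, s, u} --1--> {p, q, r, s, t, u}  [seen]
{p, q, r, s, u} --2--> {p, q, r, s, t, u}  [seen]
Reachable DFA states: {p}, {p, q, s}, {p, r, s, u}, {p, q, r, u}, {p, q, r, s, t, u}, {p, q, r, t, u}, {p, q, r, s, u}.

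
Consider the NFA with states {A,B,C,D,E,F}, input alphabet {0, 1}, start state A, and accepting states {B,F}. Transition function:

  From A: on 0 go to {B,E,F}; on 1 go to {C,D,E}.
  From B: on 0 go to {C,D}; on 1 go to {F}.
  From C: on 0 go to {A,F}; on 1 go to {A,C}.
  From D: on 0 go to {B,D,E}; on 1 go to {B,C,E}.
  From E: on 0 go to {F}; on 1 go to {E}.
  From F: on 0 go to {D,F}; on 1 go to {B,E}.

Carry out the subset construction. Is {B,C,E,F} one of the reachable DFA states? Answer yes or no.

no

Start state of the DFA: {A}.
{A} --0--> {B,E,F}  [new]
{A} --1--> {C,D,E}  [new]
{B,E,F} --0--> {C,D,F}  [new]
{B,E,F} --1--> {B,E,F}  [seen]
{C,D,E} --0--> {A,B,D,E,F}  [new]
{C,D,E} --1--> {A,B,C,E}  [new]
{C,D,F} --0--> {A,B,D,E,F}  [seen]
{C,D,F} --1--> {A,B,C,E}  [seen]
{A,B,D,E,F} --0--> {B,C,D,E,F}  [new]
{A,B,D,E,F} --1--> {B,C,D,E,F}  [seen]
{A,B,C,E} --0--> {A,B,C,D,E,F}  [new]
{A,B,C,E} --1--> {A,C,D,E,F}  [new]
{B,C,D,E,F} --0--> {A,B,C,D,E,F}  [seen]
{B,C,D,E,F} --1--> {A,B,C,E,F}  [new]
{A,B,C,D,E,F} --0--> {A,B,C,D,E,F}  [seen]
{A,B,C,D,E,F} --1--> {A,B,C,D,E,F}  [seen]
{A,C,D,E,F} --0--> {A,B,D,E,F}  [seen]
{A,C,D,E,F} --1--> {A,B,C,D,E}  [new]
{A,B,C,E,F} --0--> {A,B,C,D,E,F}  [seen]
{A,B,C,E,F} --1--> {A,B,C,D,E,F}  [seen]
{A,B,C,D,E} --0--> {A,B,C,D,E,F}  [seen]
{A,B,C,D,E} --1--> {A,B,C,D,E,F}  [seen]
Reachable DFA states: {A}, {B,E,F}, {C,D,E}, {C,D,F}, {A,B,D,E,F}, {A,B,C,E}, {B,C,D,E,F}, {A,B,C,D,E,F}, {A,C,D,E,F}, {A,B,C,E,F}, {A,B,C,D,E}.
{B,C,E,F} is not among them.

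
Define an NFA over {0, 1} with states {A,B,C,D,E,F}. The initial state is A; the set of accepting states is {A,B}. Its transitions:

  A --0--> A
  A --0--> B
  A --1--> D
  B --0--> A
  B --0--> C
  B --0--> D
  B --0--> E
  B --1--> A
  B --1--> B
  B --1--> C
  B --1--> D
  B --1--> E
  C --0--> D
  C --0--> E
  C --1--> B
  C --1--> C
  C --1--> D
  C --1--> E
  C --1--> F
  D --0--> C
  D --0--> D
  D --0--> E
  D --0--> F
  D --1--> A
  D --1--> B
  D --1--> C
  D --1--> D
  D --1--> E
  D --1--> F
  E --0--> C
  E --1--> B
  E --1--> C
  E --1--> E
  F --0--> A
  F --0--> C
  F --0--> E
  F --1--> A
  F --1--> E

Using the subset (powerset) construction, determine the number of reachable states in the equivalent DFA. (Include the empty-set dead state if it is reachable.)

7

Start state of the DFA: {A}.
{A} --0--> {A,B}  [new]
{A} --1--> {D}  [new]
{A,B} --0--> {A,B,C,D,E}  [new]
{A,B} --1--> {A,B,C,D,E}  [seen]
{D} --0--> {C,D,E,F}  [new]
{D} --1--> {A,B,C,D,E,F}  [new]
{A,B,C,D,E} --0--> {A,B,C,D,E,F}  [seen]
{A,B,C,D,E} --1--> {A,B,C,D,E,F}  [seen]
{C,D,E,F} --0--> {A,C,D,E,F}  [new]
{C,D,E,F} --1--> {A,B,C,D,E,F}  [seen]
{A,B,C,D,E,F} --0--> {A,B,C,D,E,F}  [seen]
{A,B,C,D,E,F} --1--> {A,B,C,D,E,F}  [seen]
{A,C,D,E,F} --0--> {A,B,C,D,E,F}  [seen]
{A,C,D,E,F} --1--> {A,B,C,D,E,F}  [seen]
Reachable DFA states: {A}, {A,B}, {D}, {A,B,C,D,E}, {C,D,E,F}, {A,B,C,D,E,F}, {A,C,D,E,F}.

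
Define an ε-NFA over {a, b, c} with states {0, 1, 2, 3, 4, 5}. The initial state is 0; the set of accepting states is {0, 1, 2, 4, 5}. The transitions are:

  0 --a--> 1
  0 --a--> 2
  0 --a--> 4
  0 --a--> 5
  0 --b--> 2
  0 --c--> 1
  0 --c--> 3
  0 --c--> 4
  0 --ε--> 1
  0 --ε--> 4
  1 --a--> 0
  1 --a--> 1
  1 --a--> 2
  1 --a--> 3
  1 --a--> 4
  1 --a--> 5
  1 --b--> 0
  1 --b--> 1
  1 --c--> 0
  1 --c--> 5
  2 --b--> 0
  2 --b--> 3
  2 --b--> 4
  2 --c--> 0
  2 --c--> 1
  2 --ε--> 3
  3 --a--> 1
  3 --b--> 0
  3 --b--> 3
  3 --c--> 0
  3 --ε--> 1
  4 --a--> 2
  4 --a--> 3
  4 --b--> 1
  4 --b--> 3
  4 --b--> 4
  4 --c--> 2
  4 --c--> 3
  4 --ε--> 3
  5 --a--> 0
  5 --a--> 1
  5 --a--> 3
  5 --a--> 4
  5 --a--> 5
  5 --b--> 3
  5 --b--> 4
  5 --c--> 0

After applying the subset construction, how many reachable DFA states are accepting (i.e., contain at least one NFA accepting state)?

Start state of the DFA: {0, 1, 3, 4} (ε-closure of the NFA start).
{0, 1, 3, 4} --a--> {0, 1, 2, 3, 4, 5}  [new]
{0, 1, 3, 4} --b--> {0, 1, 2, 3, 4}  [new]
{0, 1, 3, 4} --c--> {0, 1, 2, 3, 4, 5}  [seen]
{0, 1, 2, 3, 4, 5} --a--> {0, 1, 2, 3, 4, 5}  [seen]
{0, 1, 2, 3, 4, 5} --b--> {0, 1, 2, 3, 4}  [seen]
{0, 1, 2, 3, 4, 5} --c--> {0, 1, 2, 3, 4, 5}  [seen]
{0, 1, 2, 3, 4} --a--> {0, 1, 2, 3, 4, 5}  [seen]
{0, 1, 2, 3, 4} --b--> {0, 1, 2, 3, 4}  [seen]
{0, 1, 2, 3, 4} --c--> {0, 1, 2, 3, 4, 5}  [seen]
Reachable DFA states: {0, 1, 3, 4}, {0, 1, 2, 3, 4, 5}, {0, 1, 2, 3, 4}.
Accepting DFA states (contain an NFA accepting state): {0, 1, 3, 4}, {0, 1, 2, 3, 4, 5}, {0, 1, 2, 3, 4}.

3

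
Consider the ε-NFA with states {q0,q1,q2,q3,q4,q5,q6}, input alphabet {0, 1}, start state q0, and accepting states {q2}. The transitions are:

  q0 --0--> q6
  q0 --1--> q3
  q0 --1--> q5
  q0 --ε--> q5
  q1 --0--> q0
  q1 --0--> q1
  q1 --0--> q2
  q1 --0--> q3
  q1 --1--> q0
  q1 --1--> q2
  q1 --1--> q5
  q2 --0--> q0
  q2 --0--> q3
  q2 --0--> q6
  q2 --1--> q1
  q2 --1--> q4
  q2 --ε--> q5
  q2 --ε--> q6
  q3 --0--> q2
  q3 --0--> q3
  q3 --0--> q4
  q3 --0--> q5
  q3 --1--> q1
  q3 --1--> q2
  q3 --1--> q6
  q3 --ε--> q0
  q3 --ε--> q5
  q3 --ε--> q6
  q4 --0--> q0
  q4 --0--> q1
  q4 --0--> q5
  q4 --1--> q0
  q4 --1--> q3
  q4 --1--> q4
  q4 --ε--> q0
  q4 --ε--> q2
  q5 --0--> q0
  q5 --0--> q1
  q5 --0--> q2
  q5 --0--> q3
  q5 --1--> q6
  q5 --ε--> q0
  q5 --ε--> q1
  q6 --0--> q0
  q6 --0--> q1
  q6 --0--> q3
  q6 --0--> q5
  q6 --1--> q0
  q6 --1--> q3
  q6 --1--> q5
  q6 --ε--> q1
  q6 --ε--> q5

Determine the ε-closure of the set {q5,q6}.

Begin with {q5,q6}.
q5 →ε {q0,q1}; add q0, q1.
ε-closure = {q0,q1,q5,q6}.

{q0,q1,q5,q6}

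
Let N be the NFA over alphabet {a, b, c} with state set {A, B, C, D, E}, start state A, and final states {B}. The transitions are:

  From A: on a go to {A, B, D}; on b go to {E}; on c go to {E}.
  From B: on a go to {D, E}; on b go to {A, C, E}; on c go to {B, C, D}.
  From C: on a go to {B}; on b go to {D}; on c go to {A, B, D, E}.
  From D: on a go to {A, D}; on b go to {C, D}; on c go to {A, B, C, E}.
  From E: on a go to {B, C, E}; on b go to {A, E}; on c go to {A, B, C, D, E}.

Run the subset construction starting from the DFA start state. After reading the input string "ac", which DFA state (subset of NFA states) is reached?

{A, B, C, D, E}

Start: {A}.
δ(A,a) = {A, B, D}.
Union: {A, B, D}.
After a: {A, B, D}.
δ(A,c) = {E}; δ(B,c) = {B, C, D}; δ(D,c) = {A, B, C, E}.
Union: {A, B, C, D, E}.
After c: {A, B, C, D, E}.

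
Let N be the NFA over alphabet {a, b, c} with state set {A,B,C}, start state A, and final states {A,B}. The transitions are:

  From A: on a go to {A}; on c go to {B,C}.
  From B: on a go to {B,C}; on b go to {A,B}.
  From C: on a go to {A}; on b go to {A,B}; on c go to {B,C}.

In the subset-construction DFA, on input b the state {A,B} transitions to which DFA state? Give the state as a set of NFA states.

{A,B}

δ(A,b) = ∅; δ(B,b) = {A,B}.
Union: {A,B}.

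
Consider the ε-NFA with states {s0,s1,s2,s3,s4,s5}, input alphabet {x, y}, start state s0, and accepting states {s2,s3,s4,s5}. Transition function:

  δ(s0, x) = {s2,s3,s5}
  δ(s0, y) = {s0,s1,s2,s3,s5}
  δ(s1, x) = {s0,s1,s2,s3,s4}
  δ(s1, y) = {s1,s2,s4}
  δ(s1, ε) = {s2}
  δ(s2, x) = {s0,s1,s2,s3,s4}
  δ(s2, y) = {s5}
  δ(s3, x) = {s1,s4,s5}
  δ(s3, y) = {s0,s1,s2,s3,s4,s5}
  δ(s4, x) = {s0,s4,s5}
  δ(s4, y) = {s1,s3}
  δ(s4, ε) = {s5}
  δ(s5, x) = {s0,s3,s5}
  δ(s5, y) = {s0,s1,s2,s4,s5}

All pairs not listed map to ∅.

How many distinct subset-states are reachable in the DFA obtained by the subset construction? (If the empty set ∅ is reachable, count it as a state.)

Start state of the DFA: {s0} (ε-closure of the NFA start).
{s0} --x--> {s2,s3,s5}  [new]
{s0} --y--> {s0,s1,s2,s3,s5}  [new]
{s2,s3,s5} --x--> {s0,s1,s2,s3,s4,s5}  [new]
{s2,s3,s5} --y--> {s0,s1,s2,s3,s4,s5}  [seen]
{s0,s1,s2,s3,s5} --x--> {s0,s1,s2,s3,s4,s5}  [seen]
{s0,s1,s2,s3,s5} --y--> {s0,s1,s2,s3,s4,s5}  [seen]
{s0,s1,s2,s3,s4,s5} --x--> {s0,s1,s2,s3,s4,s5}  [seen]
{s0,s1,s2,s3,s4,s5} --y--> {s0,s1,s2,s3,s4,s5}  [seen]
Reachable DFA states: {s0}, {s2,s3,s5}, {s0,s1,s2,s3,s5}, {s0,s1,s2,s3,s4,s5}.

4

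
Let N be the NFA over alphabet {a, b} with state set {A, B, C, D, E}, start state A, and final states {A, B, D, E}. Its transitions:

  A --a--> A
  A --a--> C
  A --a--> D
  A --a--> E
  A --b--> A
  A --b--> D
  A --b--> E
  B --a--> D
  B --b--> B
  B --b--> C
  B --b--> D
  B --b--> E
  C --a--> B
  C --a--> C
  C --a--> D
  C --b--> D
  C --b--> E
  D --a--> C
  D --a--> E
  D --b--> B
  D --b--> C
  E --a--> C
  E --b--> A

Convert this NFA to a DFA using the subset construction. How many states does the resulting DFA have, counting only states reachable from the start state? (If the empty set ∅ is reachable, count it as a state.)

4

Start state of the DFA: {A}.
{A} --a--> {A, C, D, E}  [new]
{A} --b--> {A, D, E}  [new]
{A, C, D, E} --a--> {A, B, C, D, E}  [new]
{A, C, D, E} --b--> {A, B, C, D, E}  [seen]
{A, D, E} --a--> {A, C, D, E}  [seen]
{A, D, E} --b--> {A, B, C, D, E}  [seen]
{A, B, C, D, E} --a--> {A, B, C, D, E}  [seen]
{A, B, C, D, E} --b--> {A, B, C, D, E}  [seen]
Reachable DFA states: {A}, {A, C, D, E}, {A, D, E}, {A, B, C, D, E}.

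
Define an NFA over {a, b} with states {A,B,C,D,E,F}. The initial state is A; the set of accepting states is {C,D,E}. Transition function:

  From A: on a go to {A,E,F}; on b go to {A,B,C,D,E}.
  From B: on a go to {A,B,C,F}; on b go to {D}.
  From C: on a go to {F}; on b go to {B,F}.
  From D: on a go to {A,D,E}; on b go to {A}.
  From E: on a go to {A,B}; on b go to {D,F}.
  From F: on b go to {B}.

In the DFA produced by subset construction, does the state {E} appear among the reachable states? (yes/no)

Start state of the DFA: {A}.
{A} --a--> {A,E,F}  [new]
{A} --b--> {A,B,C,D,E}  [new]
{A,E,F} --a--> {A,B,E,F}  [new]
{A,E,F} --b--> {A,B,C,D,E,F}  [new]
{A,B,C,D,E} --a--> {A,B,C,D,E,F}  [seen]
{A,B,C,D,E} --b--> {A,B,C,D,E,F}  [seen]
{A,B,E,F} --a--> {A,B,C,E,F}  [new]
{A,B,E,F} --b--> {A,B,C,D,E,F}  [seen]
{A,B,C,D,E,F} --a--> {A,B,C,D,E,F}  [seen]
{A,B,C,D,E,F} --b--> {A,B,C,D,E,F}  [seen]
{A,B,C,E,F} --a--> {A,B,C,E,F}  [seen]
{A,B,C,E,F} --b--> {A,B,C,D,E,F}  [seen]
Reachable DFA states: {A}, {A,E,F}, {A,B,C,D,E}, {A,B,E,F}, {A,B,C,D,E,F}, {A,B,C,E,F}.
{E} is not among them.

no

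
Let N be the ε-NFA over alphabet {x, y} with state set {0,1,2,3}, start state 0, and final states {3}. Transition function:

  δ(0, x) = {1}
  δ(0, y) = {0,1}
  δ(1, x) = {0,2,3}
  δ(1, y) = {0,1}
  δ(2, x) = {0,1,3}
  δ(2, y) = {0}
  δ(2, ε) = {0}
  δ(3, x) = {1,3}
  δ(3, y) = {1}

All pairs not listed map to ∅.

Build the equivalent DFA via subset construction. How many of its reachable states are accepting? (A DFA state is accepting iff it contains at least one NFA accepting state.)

3

Start state of the DFA: {0} (ε-closure of the NFA start).
{0} --x--> {1}  [new]
{0} --y--> {0,1}  [new]
{1} --x--> {0,2,3}  [new]
{1} --y--> {0,1}  [seen]
{0,1} --x--> {0,1,2,3}  [new]
{0,1} --y--> {0,1}  [seen]
{0,2,3} --x--> {0,1,3}  [new]
{0,2,3} --y--> {0,1}  [seen]
{0,1,2,3} --x--> {0,1,2,3}  [seen]
{0,1,2,3} --y--> {0,1}  [seen]
{0,1,3} --x--> {0,1,2,3}  [seen]
{0,1,3} --y--> {0,1}  [seen]
Reachable DFA states: {0}, {1}, {0,1}, {0,2,3}, {0,1,2,3}, {0,1,3}.
Accepting DFA states (contain an NFA accepting state): {0,2,3}, {0,1,2,3}, {0,1,3}.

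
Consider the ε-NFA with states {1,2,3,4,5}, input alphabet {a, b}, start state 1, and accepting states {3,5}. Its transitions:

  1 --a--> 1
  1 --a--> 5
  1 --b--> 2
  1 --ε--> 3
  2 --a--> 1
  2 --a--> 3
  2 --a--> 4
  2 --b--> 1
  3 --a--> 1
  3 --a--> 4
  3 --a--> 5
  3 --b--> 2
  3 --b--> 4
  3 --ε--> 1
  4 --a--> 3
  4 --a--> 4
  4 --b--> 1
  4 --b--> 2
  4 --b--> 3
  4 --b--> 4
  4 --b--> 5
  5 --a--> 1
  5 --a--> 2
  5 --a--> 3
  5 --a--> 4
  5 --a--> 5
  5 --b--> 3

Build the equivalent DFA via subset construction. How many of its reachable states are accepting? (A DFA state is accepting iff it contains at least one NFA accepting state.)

4

Start state of the DFA: {1,3} (ε-closure of the NFA start).
{1,3} --a--> {1,3,4,5}  [new]
{1,3} --b--> {2,4}  [new]
{1,3,4,5} --a--> {1,2,3,4,5}  [new]
{1,3,4,5} --b--> {1,2,3,4,5}  [seen]
{2,4} --a--> {1,3,4}  [new]
{2,4} --b--> {1,2,3,4,5}  [seen]
{1,2,3,4,5} --a--> {1,2,3,4,5}  [seen]
{1,2,3,4,5} --b--> {1,2,3,4,5}  [seen]
{1,3,4} --a--> {1,3,4,5}  [seen]
{1,3,4} --b--> {1,2,3,4,5}  [seen]
Reachable DFA states: {1,3}, {1,3,4,5}, {2,4}, {1,2,3,4,5}, {1,3,4}.
Accepting DFA states (contain an NFA accepting state): {1,3}, {1,3,4,5}, {1,2,3,4,5}, {1,3,4}.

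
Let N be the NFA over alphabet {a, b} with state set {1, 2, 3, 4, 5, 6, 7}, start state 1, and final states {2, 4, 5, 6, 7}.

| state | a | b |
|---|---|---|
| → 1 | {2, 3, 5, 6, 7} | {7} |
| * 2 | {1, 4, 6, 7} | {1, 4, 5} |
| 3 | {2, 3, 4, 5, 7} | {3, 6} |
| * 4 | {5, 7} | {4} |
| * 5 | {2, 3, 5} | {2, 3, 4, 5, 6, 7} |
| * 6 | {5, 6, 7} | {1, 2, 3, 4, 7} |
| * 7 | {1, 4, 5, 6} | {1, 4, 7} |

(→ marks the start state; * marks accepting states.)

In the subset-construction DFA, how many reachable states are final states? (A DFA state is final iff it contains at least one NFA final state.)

Start state of the DFA: {1}.
{1} --a--> {2, 3, 5, 6, 7}  [new]
{1} --b--> {7}  [new]
{2, 3, 5, 6, 7} --a--> {1, 2, 3, 4, 5, 6, 7}  [new]
{2, 3, 5, 6, 7} --b--> {1, 2, 3, 4, 5, 6, 7}  [seen]
{7} --a--> {1, 4, 5, 6}  [new]
{7} --b--> {1, 4, 7}  [new]
{1, 2, 3, 4, 5, 6, 7} --a--> {1, 2, 3, 4, 5, 6, 7}  [seen]
{1, 2, 3, 4, 5, 6, 7} --b--> {1, 2, 3, 4, 5, 6, 7}  [seen]
{1, 4, 5, 6} --a--> {2, 3, 5, 6, 7}  [seen]
{1, 4, 5, 6} --b--> {1, 2, 3, 4, 5, 6, 7}  [seen]
{1, 4, 7} --a--> {1, 2, 3, 4, 5, 6, 7}  [seen]
{1, 4, 7} --b--> {1, 4, 7}  [seen]
Reachable DFA states: {1}, {2, 3, 5, 6, 7}, {7}, {1, 2, 3, 4, 5, 6, 7}, {1, 4, 5, 6}, {1, 4, 7}.
Accepting DFA states (contain an NFA accepting state): {2, 3, 5, 6, 7}, {7}, {1, 2, 3, 4, 5, 6, 7}, {1, 4, 5, 6}, {1, 4, 7}.

5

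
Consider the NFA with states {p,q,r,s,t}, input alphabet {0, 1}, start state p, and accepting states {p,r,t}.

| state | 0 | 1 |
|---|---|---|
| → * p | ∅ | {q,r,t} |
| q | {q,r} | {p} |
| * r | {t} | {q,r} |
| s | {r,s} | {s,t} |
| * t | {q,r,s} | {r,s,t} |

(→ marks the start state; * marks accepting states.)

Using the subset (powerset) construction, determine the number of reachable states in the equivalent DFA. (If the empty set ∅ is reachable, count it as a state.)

5

Start state of the DFA: {p}.
{p} --0--> ∅  [new]
{p} --1--> {q,r,t}  [new]
∅ --0--> ∅  [seen]
∅ --1--> ∅  [seen]
{q,r,t} --0--> {q,r,s,t}  [new]
{q,r,t} --1--> {p,q,r,s,t}  [new]
{q,r,s,t} --0--> {q,r,s,t}  [seen]
{q,r,s,t} --1--> {p,q,r,s,t}  [seen]
{p,q,r,s,t} --0--> {q,r,s,t}  [seen]
{p,q,r,s,t} --1--> {p,q,r,s,t}  [seen]
Reachable DFA states: {p}, ∅, {q,r,t}, {q,r,s,t}, {p,q,r,s,t}.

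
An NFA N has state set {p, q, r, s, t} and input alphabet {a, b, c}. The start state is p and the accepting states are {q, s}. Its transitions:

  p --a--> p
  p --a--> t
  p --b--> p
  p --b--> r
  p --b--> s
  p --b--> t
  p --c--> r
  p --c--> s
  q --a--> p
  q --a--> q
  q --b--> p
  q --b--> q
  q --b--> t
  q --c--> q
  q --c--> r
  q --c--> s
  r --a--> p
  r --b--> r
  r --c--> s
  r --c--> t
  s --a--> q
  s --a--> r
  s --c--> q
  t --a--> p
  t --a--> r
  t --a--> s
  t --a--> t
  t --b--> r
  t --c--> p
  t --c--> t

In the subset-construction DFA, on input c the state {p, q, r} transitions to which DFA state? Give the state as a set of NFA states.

δ(p,c) = {r, s}; δ(q,c) = {q, r, s}; δ(r,c) = {s, t}.
Union: {q, r, s, t}.

{q, r, s, t}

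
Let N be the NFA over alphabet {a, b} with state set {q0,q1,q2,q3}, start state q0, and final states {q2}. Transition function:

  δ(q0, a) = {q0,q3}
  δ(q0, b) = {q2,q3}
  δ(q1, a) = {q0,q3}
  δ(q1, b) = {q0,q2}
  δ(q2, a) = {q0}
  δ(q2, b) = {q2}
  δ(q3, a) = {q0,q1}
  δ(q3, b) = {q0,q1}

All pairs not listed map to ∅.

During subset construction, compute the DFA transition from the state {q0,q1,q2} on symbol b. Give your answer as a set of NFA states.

{q0,q2,q3}

δ(q0,b) = {q2,q3}; δ(q1,b) = {q0,q2}; δ(q2,b) = {q2}.
Union: {q0,q2,q3}.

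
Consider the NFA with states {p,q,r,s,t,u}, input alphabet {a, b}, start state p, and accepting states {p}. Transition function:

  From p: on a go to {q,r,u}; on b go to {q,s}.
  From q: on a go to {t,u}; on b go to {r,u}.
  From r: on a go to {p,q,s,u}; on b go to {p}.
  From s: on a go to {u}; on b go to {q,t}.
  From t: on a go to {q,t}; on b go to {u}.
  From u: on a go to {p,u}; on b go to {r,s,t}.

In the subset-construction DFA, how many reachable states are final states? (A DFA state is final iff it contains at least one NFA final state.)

6

Start state of the DFA: {p}.
{p} --a--> {q,r,u}  [new]
{p} --b--> {q,s}  [new]
{q,r,u} --a--> {p,q,s,t,u}  [new]
{q,r,u} --b--> {p,r,s,t,u}  [new]
{q,s} --a--> {t,u}  [new]
{q,s} --b--> {q,r,t,u}  [new]
{p,q,s,t,u} --a--> {p,q,r,t,u}  [new]
{p,q,s,t,u} --b--> {q,r,s,t,u}  [new]
{p,r,s,t,u} --a--> {p,q,r,s,t,u}  [new]
{p,r,s,t,u} --b--> {p,q,r,s,t,u}  [seen]
{t,u} --a--> {p,q,t,u}  [new]
{t,u} --b--> {r,s,t,u}  [new]
{q,r,t,u} --a--> {p,q,s,t,u}  [seen]
{q,r,t,u} --b--> {p,r,s,t,u}  [seen]
{p,q,r,t,u} --a--> {p,q,r,s,t,u}  [seen]
{p,q,r,t,u} --b--> {p,q,r,s,t,u}  [seen]
{q,r,s,t,u} --a--> {p,q,s,t,u}  [seen]
{q,r,s,t,u} --b--> {p,q,r,s,t,u}  [seen]
{p,q,r,s,t,u} --a--> {p,q,r,s,t,u}  [seen]
{p,q,r,s,t,u} --b--> {p,q,r,s,t,u}  [seen]
{p,q,t,u} --a--> {p,q,r,t,u}  [seen]
{p,q,t,u} --b--> {q,r,s,t,u}  [seen]
{r,s,t,u} --a--> {p,q,s,t,u}  [seen]
{r,s,t,u} --b--> {p,q,r,s,t,u}  [seen]
Reachable DFA states: {p}, {q,r,u}, {q,s}, {p,q,s,t,u}, {p,r,s,t,u}, {t,u}, {q,r,t,u}, {p,q,r,t,u}, {q,r,s,t,u}, {p,q,r,s,t,u}, {p,q,t,u}, {r,s,t,u}.
Accepting DFA states (contain an NFA accepting state): {p}, {p,q,s,t,u}, {p,r,s,t,u}, {p,q,r,t,u}, {p,q,r,s,t,u}, {p,q,t,u}.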